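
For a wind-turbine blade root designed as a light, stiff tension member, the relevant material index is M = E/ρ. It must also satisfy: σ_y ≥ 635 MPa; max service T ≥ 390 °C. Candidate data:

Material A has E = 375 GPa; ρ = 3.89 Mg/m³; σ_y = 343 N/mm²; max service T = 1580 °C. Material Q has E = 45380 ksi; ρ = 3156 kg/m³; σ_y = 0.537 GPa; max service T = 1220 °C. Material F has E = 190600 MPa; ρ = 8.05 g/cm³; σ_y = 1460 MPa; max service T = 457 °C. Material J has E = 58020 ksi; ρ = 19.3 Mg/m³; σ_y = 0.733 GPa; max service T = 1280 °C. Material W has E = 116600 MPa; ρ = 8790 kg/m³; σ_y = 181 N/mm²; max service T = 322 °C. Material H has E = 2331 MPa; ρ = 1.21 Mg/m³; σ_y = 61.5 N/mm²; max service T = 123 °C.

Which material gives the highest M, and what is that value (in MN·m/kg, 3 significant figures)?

Screen on constraints: σ_y ≥ 635 MPa; max service T ≥ 390 °C. Survivors: material F, material J.
Putting every candidate on a common basis:
  material F: E = 190.6 GPa, ρ = 8050 kg/m³
  material J: E = 400.0 GPa, ρ = 19300 kg/m³
  material F: M = 23.7 MN·m/kg
  material J: M = 20.7 MN·m/kg
The maximum is for material F.

material F, M = 23.7 MN·m/kg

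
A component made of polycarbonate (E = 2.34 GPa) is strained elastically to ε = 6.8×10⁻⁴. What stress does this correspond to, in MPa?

σ = E·ε = 2340 MPa × 6.8×10⁻⁴ = 1.59 MPa.

1.59 MPa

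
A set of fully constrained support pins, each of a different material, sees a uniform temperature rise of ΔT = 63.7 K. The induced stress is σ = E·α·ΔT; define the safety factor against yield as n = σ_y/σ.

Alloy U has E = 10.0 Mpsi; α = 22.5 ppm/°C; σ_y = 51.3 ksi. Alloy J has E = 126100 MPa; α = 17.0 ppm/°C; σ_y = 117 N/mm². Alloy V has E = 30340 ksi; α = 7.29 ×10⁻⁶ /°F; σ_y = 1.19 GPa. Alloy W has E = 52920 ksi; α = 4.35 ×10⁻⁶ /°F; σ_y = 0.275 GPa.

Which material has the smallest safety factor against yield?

With everything in SI (GPa, ×10⁻⁶/K, MPa):
  alloy U: E = 68.95, α = 22.5, σ_y = 353.7 → σ = 98.8 MPa, n = 3.58
  alloy J: E = 126.1, α = 17.0, σ_y = 117.0 → σ = 137 MPa, n = 0.857
  alloy V: E = 209.2, α = 13.1, σ_y = 1190 → σ = 175 MPa, n = 6.81
  alloy W: E = 364.9, α = 7.83, σ_y = 275.0 → σ = 182 MPa, n = 1.51
Alloy J has the lowest safety factor, n = 0.857.

alloy J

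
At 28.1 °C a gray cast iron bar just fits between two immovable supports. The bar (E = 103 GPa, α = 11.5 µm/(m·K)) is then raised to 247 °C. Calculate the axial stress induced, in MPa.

259 MPa

ΔT = 218.9 K. Constrained thermal stress σ = E·α·ΔT = 103.0×10³ MPa × 11.5×10⁻⁶ × 218.9 = 259 MPa (compressive).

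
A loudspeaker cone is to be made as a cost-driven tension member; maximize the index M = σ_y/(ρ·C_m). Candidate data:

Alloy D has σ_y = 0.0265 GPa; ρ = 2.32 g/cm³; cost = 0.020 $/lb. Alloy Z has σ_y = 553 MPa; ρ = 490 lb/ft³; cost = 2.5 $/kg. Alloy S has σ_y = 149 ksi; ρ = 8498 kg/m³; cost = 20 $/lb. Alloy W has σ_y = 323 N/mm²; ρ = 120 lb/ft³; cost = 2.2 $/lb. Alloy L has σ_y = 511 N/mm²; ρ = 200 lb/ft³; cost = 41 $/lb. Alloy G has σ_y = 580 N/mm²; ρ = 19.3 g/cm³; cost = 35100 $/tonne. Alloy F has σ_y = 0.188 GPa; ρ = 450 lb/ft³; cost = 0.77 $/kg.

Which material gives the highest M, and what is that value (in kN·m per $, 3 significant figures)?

Normalizing units and computing the index:
  alloy D: σ_y = 26.50 MPa, ρ = 2320 kg/m³, cost = 0.04409 $/kg
  alloy Z: σ_y = 553.0 MPa, ρ = 7849 kg/m³, cost = 2.500 $/kg
  alloy S: σ_y = 1027 MPa, ρ = 8498 kg/m³, cost = 44.09 $/kg
  alloy W: σ_y = 323.0 MPa, ρ = 1922 kg/m³, cost = 4.850 $/kg
  alloy L: σ_y = 511.0 MPa, ρ = 3204 kg/m³, cost = 90.39 $/kg
  alloy G: σ_y = 580.0 MPa, ρ = 19300 kg/m³, cost = 35.10 $/kg
  alloy F: σ_y = 188.0 MPa, ρ = 7208 kg/m³, cost = 0.7700 $/kg
  alloy D: M = 259 kN·m per $
  alloy W: M = 34.6 kN·m per $
  alloy F: M = 33.9 kN·m per $
  alloy Z: M = 28.2 kN·m per $
  alloy S: M = 2.74 kN·m per $
  alloy L: M = 1.76 kN·m per $
  alloy G: M = 0.856 kN·m per $
The maximum is for alloy D.

alloy D, M = 259 kN·m per $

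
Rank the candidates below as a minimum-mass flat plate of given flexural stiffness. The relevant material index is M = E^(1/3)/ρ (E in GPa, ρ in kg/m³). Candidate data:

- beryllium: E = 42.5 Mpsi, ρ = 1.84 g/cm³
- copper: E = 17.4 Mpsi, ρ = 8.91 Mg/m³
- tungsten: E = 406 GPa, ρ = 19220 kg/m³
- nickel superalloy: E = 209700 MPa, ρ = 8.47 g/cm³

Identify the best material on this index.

beryllium

After converting to SI:
  beryllium: E = 293.0 GPa, ρ = 1840 kg/m³
  copper: E = 120.0 GPa, ρ = 8910 kg/m³
  tungsten: E = 406.0 GPa, ρ = 19220 kg/m³
  nickel superalloy: E = 209.7 GPa, ρ = 8470 kg/m³
  beryllium: M = 3.61×10⁻³
  nickel superalloy: M = 0.701×10⁻³
  copper: M = 0.554×10⁻³
  tungsten: M = 0.385×10⁻³
Highest index: beryllium.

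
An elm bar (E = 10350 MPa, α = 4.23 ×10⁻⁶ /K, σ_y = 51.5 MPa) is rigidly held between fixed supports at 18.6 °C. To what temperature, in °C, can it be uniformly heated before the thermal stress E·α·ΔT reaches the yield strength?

E = 10350 MPa = 10.35 GPa.
E·α·ΔT = 51.50 MPa ⇒ ΔT = 51.50 / (10.35×10³ × 4.23×10⁻⁶) = 1176 K.
T = 18.6 + 1176 = 1195 °C.

1190 °C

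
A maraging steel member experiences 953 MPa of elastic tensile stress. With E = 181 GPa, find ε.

5.27×10⁻³

ε = σ/E = 953 / 181000 = 5.27×10⁻³.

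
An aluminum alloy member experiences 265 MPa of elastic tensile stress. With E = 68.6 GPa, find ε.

3.86×10⁻³

ε = σ/E = 265 / 68600 = 3.86×10⁻³.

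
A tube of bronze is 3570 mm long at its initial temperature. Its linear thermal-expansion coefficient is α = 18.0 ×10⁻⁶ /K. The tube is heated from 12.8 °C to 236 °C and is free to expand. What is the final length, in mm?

ΔT = 236 − 12.8 = 223.2 K.
ΔL = α·L₀·ΔT = 18.0×10⁻⁶ × 3570 mm × 223.2 K = 14.3 mm.
L = L₀ + ΔL = 3570 + 14.3 = 3584.3 mm.

3584.3 mm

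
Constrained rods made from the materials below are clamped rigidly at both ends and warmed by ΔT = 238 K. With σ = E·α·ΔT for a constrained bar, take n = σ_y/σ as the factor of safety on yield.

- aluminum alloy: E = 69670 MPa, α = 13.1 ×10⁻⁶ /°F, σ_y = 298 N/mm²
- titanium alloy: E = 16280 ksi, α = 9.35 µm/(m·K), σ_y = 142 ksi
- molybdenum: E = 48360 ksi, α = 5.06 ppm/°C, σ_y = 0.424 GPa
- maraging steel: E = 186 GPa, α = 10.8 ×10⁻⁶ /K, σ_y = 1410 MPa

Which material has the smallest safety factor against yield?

Per material, after unit conversion:
  aluminum alloy: E = 69.67, α = 23.6, σ_y = 298.0 → σ = 391 MPa, n = 0.762
  titanium alloy: E = 112.2, α = 9.35, σ_y = 979.1 → σ = 250 MPa, n = 3.92
  molybdenum: E = 333.4, α = 5.06, σ_y = 424.0 → σ = 402 MPa, n = 1.06
  maraging steel: E = 186.0, α = 10.8, σ_y = 1410 → σ = 478 MPa, n = 2.95
The minimum is aluminum alloy at n = 0.762.

aluminum alloy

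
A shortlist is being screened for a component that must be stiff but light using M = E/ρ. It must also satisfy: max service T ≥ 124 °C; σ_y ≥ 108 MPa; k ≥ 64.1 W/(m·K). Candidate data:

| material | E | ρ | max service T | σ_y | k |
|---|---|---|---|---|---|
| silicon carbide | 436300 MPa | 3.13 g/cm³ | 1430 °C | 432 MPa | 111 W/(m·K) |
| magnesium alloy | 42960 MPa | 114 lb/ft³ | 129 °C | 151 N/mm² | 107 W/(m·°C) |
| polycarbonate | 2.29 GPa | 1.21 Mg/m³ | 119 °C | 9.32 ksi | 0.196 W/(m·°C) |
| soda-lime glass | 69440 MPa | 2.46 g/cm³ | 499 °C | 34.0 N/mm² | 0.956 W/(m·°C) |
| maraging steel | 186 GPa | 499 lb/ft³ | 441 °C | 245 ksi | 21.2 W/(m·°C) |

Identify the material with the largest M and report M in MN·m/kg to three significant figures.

silicon carbide, M = 139 MN·m/kg

Screen on constraints: max service T ≥ 124 °C; σ_y ≥ 108 MPa; k ≥ 64.1 W/(m·K). Survivors: silicon carbide, magnesium alloy.
Convert each candidate to consistent units, then evaluate M:
  silicon carbide: E = 436.3 GPa, ρ = 3130 kg/m³
  magnesium alloy: E = 42.96 GPa, ρ = 1826 kg/m³
  silicon carbide: M = 139 MN·m/kg
  magnesium alloy: M = 23.5 MN·m/kg
Highest index: silicon carbide.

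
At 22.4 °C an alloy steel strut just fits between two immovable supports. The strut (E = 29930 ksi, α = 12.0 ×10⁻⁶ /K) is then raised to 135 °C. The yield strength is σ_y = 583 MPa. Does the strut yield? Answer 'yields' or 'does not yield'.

does not yield

E = 29930 ksi = 206.4 GPa.
ΔT = 112.6 K. Constrained thermal stress σ = E·α·ΔT = 206.4×10³ MPa × 12.0×10⁻⁶ × 112.6 = 279 MPa (compressive).
Compare to σ_y = 583 MPa: σ < σ_y, so it does not yield.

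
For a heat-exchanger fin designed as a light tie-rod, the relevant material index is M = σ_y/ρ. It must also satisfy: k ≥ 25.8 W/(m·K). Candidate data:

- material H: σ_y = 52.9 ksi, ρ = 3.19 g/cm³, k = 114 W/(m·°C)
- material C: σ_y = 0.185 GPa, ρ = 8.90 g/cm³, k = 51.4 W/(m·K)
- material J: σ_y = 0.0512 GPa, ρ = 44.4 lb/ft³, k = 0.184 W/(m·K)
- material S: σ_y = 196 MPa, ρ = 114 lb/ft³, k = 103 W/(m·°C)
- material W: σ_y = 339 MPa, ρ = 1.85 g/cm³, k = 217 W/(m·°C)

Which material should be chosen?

material W

Screen on constraints: k ≥ 25.8 W/(m·K). Survivors: material H, material C, material S, material W.
Normalizing units and computing the index:
  material H: σ_y = 364.7 MPa, ρ = 3190 kg/m³
  material C: σ_y = 185.0 MPa, ρ = 8900 kg/m³
  material S: σ_y = 196.0 MPa, ρ = 1826 kg/m³
  material W: σ_y = 339.0 MPa, ρ = 1850 kg/m³
  material W: M = 183 kN·m/kg
  material H: M = 114 kN·m/kg
  material S: M = 107 kN·m/kg
  material C: M = 20.8 kN·m/kg
Highest index: material W.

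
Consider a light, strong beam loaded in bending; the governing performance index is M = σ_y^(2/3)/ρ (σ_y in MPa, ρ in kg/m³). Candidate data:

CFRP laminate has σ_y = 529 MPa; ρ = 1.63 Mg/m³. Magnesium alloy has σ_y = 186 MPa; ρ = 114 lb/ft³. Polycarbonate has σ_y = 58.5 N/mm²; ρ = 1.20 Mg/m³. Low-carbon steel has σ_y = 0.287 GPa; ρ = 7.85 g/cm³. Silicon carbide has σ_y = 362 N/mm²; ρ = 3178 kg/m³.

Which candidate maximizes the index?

CFRP laminate

Putting every candidate on a common basis:
  CFRP laminate: σ_y = 529.0 MPa, ρ = 1630 kg/m³
  magnesium alloy: σ_y = 186.0 MPa, ρ = 1826 kg/m³
  polycarbonate: σ_y = 58.50 MPa, ρ = 1200 kg/m³
  low-carbon steel: σ_y = 287.0 MPa, ρ = 7850 kg/m³
  silicon carbide: σ_y = 362.0 MPa, ρ = 3178 kg/m³
  CFRP laminate: M = 40.1×10⁻³
  magnesium alloy: M = 17.8×10⁻³
  silicon carbide: M = 16.0×10⁻³
  polycarbonate: M = 12.6×10⁻³
  low-carbon steel: M = 5.54×10⁻³
CFRP laminate has the largest M.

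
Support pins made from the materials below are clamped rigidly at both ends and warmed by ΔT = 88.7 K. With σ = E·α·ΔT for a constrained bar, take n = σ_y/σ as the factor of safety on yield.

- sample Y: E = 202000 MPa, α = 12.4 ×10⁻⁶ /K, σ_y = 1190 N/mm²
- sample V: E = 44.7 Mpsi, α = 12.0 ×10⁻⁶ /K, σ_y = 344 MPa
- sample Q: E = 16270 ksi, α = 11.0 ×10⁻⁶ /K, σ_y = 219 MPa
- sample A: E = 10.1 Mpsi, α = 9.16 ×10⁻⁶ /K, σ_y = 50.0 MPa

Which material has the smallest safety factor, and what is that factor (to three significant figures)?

sample A, n = 0.884

With everything in SI (GPa, ×10⁻⁶/K, MPa):
  sample Y: E = 202.0, α = 12.4, σ_y = 1190 → σ = 222 MPa, n = 5.36
  sample V: E = 308.2, α = 12.0, σ_y = 344.0 → σ = 328 MPa, n = 1.05
  sample Q: E = 112.2, α = 11.0, σ_y = 219.0 → σ = 109 MPa, n = 2.00
  sample A: E = 69.64, α = 9.16, σ_y = 50.00 → σ = 56.6 MPa, n = 0.884
Sample A has the lowest safety factor, n = 0.884.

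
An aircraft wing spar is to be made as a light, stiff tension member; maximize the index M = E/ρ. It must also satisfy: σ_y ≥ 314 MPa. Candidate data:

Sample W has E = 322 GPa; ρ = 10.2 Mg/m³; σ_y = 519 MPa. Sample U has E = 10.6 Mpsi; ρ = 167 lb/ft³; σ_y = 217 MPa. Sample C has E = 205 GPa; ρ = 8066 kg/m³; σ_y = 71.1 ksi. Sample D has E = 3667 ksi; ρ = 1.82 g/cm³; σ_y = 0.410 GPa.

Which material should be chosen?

sample W

Screen on constraints: σ_y ≥ 314 MPa. Survivors: sample W, sample C, sample D.
Normalizing units and computing the index:
  sample W: E = 322.0 GPa, ρ = 10200 kg/m³
  sample C: E = 205.0 GPa, ρ = 8066 kg/m³
  sample D: E = 25.28 GPa, ρ = 1820 kg/m³
  sample W: M = 31.6 MN·m/kg
  sample C: M = 25.4 MN·m/kg
  sample D: M = 13.9 MN·m/kg
Highest index: sample W.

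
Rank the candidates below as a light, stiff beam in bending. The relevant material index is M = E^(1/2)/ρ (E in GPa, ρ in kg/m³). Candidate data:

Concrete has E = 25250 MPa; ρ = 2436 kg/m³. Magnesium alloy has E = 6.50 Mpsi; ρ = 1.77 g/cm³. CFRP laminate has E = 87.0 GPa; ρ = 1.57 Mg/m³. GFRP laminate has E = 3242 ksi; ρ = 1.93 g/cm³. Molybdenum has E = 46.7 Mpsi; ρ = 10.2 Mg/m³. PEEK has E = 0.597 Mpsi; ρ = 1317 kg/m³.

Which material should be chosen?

CFRP laminate

After converting to SI:
  concrete: E = 25.25 GPa, ρ = 2436 kg/m³
  magnesium alloy: E = 44.82 GPa, ρ = 1770 kg/m³
  CFRP laminate: E = 87.00 GPa, ρ = 1570 kg/m³
  GFRP laminate: E = 22.35 GPa, ρ = 1930 kg/m³
  molybdenum: E = 322.0 GPa, ρ = 10200 kg/m³
  PEEK: E = 4.116 GPa, ρ = 1317 kg/m³
  CFRP laminate: M = 5.94×10⁻³
  magnesium alloy: M = 3.78×10⁻³
  GFRP laminate: M = 2.45×10⁻³
  concrete: M = 2.06×10⁻³
  molybdenum: M = 1.76×10⁻³
  PEEK: M = 1.54×10⁻³
Highest index: CFRP laminate.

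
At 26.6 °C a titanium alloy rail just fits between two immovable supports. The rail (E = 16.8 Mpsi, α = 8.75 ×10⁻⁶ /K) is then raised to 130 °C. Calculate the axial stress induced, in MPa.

105 MPa

E = 16.8 Mpsi = 115.8 GPa.
ΔT = 103.4 K. Constrained thermal stress σ = E·α·ΔT = 115.8×10³ MPa × 8.75×10⁻⁶ × 103.4 = 105 MPa (compressive).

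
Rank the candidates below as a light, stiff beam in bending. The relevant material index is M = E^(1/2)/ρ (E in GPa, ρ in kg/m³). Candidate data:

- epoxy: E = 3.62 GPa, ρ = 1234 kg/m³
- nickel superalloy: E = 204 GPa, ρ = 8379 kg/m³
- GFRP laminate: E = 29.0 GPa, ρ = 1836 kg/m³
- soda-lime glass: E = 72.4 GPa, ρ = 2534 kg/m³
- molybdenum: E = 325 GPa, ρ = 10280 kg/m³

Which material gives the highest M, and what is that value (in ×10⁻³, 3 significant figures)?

Computing M directly (units already consistent):
  soda-lime glass: M = 3.36×10⁻³
  GFRP laminate: M = 2.93×10⁻³
  molybdenum: M = 1.75×10⁻³
  nickel superalloy: M = 1.70×10⁻³
  epoxy: M = 1.54×10⁻³
The maximum is for soda-lime glass.

soda-lime glass, M = 3.36×10⁻³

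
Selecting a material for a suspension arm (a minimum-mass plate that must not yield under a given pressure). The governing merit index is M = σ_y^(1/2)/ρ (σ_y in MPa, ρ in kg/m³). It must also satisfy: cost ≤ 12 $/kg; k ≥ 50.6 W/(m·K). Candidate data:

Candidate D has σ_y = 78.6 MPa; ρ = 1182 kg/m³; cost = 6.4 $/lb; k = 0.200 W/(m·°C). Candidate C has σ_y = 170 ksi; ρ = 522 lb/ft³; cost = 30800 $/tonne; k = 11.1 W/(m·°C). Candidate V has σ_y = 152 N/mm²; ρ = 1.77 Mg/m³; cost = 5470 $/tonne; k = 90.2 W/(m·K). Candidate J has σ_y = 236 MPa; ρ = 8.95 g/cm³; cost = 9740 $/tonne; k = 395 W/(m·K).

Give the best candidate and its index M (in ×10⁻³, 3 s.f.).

Screen on constraints: cost ≤ 12 $/kg; k ≥ 50.6 W/(m·K). Survivors: candidate V, candidate J.
Convert each candidate to consistent units, then evaluate M:
  candidate V: σ_y = 152.0 MPa, ρ = 1770 kg/m³
  candidate J: σ_y = 236.0 MPa, ρ = 8950 kg/m³
  candidate V: M = 6.97×10⁻³
  candidate J: M = 1.72×10⁻³
Highest index: candidate V.

candidate V, M = 6.97×10⁻³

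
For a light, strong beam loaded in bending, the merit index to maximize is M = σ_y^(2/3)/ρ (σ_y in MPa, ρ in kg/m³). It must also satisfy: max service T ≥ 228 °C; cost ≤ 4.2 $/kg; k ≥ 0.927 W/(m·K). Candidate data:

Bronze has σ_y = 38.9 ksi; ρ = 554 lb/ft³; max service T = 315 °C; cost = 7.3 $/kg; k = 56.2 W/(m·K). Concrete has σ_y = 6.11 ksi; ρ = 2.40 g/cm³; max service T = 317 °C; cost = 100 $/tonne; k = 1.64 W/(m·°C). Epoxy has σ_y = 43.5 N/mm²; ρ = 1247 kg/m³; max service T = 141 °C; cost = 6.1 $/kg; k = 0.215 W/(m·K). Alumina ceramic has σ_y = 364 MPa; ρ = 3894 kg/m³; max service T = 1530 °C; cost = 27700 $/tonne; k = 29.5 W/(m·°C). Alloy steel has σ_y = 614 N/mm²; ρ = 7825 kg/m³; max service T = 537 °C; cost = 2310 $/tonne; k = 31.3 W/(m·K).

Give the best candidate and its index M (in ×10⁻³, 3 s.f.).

Screen on constraints: max service T ≥ 228 °C; cost ≤ 4.2 $/kg; k ≥ 0.927 W/(m·K). Survivors: concrete, alloy steel.
Putting every candidate on a common basis:
  concrete: σ_y = 42.13 MPa, ρ = 2400 kg/m³
  alloy steel: σ_y = 614.0 MPa, ρ = 7825 kg/m³
  alloy steel: M = 9.23×10⁻³
  concrete: M = 5.04×10⁻³
The maximum is for alloy steel.

alloy steel, M = 9.23×10⁻³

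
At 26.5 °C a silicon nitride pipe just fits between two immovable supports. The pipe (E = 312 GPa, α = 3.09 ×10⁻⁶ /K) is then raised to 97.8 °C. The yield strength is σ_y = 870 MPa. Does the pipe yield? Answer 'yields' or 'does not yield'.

ΔT = 71.30 K. Constrained thermal stress σ = E·α·ΔT = 312.0×10³ MPa × 3.09×10⁻⁶ × 71.30 = 68.7 MPa (compressive).
Compare to σ_y = 870 MPa: σ < σ_y, so it does not yield.

does not yield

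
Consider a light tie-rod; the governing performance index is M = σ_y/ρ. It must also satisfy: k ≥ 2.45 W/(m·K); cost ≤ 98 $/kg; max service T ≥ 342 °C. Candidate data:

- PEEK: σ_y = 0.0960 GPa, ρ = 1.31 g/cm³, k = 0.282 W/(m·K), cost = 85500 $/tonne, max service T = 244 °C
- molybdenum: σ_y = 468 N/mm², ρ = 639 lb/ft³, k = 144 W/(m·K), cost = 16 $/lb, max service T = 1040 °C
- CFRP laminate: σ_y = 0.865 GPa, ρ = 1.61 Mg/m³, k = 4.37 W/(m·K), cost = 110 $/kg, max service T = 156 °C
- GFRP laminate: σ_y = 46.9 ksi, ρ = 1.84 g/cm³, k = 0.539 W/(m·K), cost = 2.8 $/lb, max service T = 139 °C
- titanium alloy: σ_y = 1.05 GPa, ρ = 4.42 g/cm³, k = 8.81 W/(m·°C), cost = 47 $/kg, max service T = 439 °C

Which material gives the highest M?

titanium alloy

Screen on constraints: k ≥ 2.45 W/(m·K); cost ≤ 98 $/kg; max service T ≥ 342 °C. Survivors: molybdenum, titanium alloy.
After converting to SI:
  molybdenum: σ_y = 468.0 MPa, ρ = 10240 kg/m³
  titanium alloy: σ_y = 1050 MPa, ρ = 4420 kg/m³
  titanium alloy: M = 238 kN·m/kg
  molybdenum: M = 45.7 kN·m/kg
Titanium alloy ranks first.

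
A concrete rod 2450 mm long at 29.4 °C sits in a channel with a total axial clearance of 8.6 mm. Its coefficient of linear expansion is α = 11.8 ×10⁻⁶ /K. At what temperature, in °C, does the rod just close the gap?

α·L₀·ΔT = 8.6 mm ⇒ ΔT = 8.6 / (11.8×10⁻⁶ × 2450.0) = 297.5 K.
T = 29.4 + 297.5 = 326.9 °C.

327 °C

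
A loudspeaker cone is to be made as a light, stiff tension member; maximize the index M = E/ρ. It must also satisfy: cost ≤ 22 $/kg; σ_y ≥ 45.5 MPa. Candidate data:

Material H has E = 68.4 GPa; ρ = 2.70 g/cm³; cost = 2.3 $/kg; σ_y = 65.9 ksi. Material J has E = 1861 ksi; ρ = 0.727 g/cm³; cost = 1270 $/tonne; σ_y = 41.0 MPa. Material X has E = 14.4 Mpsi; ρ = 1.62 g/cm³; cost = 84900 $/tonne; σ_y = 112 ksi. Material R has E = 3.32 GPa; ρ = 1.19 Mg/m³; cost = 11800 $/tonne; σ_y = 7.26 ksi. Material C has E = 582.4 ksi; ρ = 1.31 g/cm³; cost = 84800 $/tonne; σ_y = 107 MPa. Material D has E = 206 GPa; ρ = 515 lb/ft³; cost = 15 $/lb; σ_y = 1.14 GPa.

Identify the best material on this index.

Screen on constraints: cost ≤ 22 $/kg; σ_y ≥ 45.5 MPa. Survivors: material H, material R.
Normalizing units and computing the index:
  material H: E = 68.40 GPa, ρ = 2700 kg/m³
  material R: E = 3.320 GPa, ρ = 1190 kg/m³
  material H: M = 25.3 MN·m/kg
  material R: M = 2.79 MN·m/kg
Material H ranks first.

material H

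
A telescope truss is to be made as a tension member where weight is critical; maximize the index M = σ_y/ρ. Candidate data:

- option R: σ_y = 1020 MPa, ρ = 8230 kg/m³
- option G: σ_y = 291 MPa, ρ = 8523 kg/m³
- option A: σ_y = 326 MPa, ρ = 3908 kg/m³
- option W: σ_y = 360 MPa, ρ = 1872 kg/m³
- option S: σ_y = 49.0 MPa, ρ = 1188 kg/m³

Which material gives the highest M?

Per-candidate index values:
  option W: M = 192 kN·m/kg
  option R: M = 124 kN·m/kg
  option A: M = 83.4 kN·m/kg
  option S: M = 41.2 kN·m/kg
  option G: M = 34.1 kN·m/kg
Highest index: option W.

option W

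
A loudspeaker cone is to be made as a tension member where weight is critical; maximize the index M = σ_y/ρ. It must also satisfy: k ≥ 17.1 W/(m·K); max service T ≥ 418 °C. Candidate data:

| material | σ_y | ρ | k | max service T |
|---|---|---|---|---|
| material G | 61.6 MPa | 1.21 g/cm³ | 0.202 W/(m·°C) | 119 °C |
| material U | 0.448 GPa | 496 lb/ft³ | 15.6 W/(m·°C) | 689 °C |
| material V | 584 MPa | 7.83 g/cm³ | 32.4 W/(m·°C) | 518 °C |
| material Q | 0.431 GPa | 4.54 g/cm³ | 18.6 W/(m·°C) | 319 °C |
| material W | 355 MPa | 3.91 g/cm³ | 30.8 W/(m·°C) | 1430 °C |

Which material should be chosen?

Screen on constraints: k ≥ 17.1 W/(m·K); max service T ≥ 418 °C. Survivors: material V, material W.
Convert each candidate to consistent units, then evaluate M:
  material V: σ_y = 584.0 MPa, ρ = 7830 kg/m³
  material W: σ_y = 355.0 MPa, ρ = 3910 kg/m³
  material W: M = 90.8 kN·m/kg
  material V: M = 74.6 kN·m/kg
Highest index: material W.

material W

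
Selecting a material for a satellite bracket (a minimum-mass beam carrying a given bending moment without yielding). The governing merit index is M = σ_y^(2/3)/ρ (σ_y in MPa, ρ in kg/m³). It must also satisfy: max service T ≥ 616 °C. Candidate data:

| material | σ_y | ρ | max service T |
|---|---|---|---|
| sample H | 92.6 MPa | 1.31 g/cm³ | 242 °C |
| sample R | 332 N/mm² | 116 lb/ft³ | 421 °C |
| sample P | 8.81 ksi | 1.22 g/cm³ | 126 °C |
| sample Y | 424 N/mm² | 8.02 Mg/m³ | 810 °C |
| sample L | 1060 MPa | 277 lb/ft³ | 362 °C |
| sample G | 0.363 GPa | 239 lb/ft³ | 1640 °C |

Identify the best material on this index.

Screen on constraints: max service T ≥ 616 °C. Survivors: sample Y, sample G.
After converting to SI:
  sample Y: σ_y = 424.0 MPa, ρ = 8020 kg/m³
  sample G: σ_y = 363.0 MPa, ρ = 3828 kg/m³
  sample G: M = 13.3×10⁻³
  sample Y: M = 7.04×10⁻³
Sample G ranks first.

sample G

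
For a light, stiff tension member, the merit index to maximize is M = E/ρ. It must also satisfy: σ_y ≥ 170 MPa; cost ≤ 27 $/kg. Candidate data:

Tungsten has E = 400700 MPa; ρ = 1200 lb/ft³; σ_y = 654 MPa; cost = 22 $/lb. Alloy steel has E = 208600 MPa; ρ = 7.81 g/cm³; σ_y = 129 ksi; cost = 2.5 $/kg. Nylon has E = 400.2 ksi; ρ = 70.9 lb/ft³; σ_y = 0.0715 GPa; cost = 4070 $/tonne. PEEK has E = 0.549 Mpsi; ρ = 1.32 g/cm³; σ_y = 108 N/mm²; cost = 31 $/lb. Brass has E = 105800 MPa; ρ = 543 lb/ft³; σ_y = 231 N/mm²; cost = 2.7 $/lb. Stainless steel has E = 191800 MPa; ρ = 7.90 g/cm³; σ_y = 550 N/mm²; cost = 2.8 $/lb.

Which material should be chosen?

alloy steel

Screen on constraints: σ_y ≥ 170 MPa; cost ≤ 27 $/kg. Survivors: alloy steel, brass, stainless steel.
Convert each candidate to consistent units, then evaluate M:
  alloy steel: E = 208.6 GPa, ρ = 7810 kg/m³
  brass: E = 105.8 GPa, ρ = 8698 kg/m³
  stainless steel: E = 191.8 GPa, ρ = 7900 kg/m³
  alloy steel: M = 26.7 MN·m/kg
  stainless steel: M = 24.3 MN·m/kg
  brass: M = 12.2 MN·m/kg
Highest index: alloy steel.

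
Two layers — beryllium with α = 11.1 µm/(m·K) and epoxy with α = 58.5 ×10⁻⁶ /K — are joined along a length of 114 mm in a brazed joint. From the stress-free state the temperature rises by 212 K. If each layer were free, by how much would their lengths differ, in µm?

1150 µm

Δα = |11.1 − 58.5|×10⁻⁶/K = 47.4×10⁻⁶/K.
ΔL_mismatch = Δα·L·ΔT = 47.4×10⁻⁶ × 114.0 mm × 212.0 K = 1150 µm.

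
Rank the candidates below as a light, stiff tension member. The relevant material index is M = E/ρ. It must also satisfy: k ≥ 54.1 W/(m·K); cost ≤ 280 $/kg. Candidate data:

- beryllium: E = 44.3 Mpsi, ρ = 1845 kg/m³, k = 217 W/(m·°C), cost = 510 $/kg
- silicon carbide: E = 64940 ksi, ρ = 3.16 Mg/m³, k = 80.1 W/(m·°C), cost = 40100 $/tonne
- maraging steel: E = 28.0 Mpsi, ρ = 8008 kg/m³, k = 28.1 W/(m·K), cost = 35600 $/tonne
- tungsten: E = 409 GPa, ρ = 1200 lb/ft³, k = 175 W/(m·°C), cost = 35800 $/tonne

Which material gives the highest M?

silicon carbide

Screen on constraints: k ≥ 54.1 W/(m·K); cost ≤ 280 $/kg. Survivors: silicon carbide, tungsten.
Normalizing units and computing the index:
  silicon carbide: E = 447.7 GPa, ρ = 3160 kg/m³
  tungsten: E = 409.0 GPa, ρ = 19220 kg/m³
  silicon carbide: M = 142 MN·m/kg
  tungsten: M = 21.3 MN·m/kg
Silicon carbide has the largest M.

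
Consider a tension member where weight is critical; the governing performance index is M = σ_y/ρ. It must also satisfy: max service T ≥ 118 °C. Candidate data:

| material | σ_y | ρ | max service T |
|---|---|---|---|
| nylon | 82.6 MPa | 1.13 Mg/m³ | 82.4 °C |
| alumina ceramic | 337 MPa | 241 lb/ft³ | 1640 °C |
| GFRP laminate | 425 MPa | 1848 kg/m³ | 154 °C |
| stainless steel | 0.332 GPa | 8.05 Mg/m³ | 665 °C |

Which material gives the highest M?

Screen on constraints: max service T ≥ 118 °C. Survivors: alumina ceramic, GFRP laminate, stainless steel.
Putting every candidate on a common basis:
  alumina ceramic: σ_y = 337.0 MPa, ρ = 3860 kg/m³
  GFRP laminate: σ_y = 425.0 MPa, ρ = 1848 kg/m³
  stainless steel: σ_y = 332.0 MPa, ρ = 8050 kg/m³
  GFRP laminate: M = 230 kN·m/kg
  alumina ceramic: M = 87.3 kN·m/kg
  stainless steel: M = 41.2 kN·m/kg
GFRP laminate has the largest M.

GFRP laminate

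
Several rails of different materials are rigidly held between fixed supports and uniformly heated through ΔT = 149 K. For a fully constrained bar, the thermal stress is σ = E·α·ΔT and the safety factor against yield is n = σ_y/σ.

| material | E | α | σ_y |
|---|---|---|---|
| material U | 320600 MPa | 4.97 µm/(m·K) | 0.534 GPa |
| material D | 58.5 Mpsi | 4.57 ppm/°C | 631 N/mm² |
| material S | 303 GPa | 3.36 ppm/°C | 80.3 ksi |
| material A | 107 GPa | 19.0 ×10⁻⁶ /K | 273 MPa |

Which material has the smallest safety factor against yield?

With everything in SI (GPa, ×10⁻⁶/K, MPa):
  material U: E = 320.6, α = 4.97, σ_y = 534.0 → σ = 237 MPa, n = 2.25
  material D: E = 403.3, α = 4.57, σ_y = 631.0 → σ = 275 MPa, n = 2.30
  material S: E = 303.0, α = 3.36, σ_y = 553.6 → σ = 152 MPa, n = 3.65
  material A: E = 107.0, α = 19.0, σ_y = 273.0 → σ = 303 MPa, n = 0.901
Smallest n: material A with n = 0.901.

material A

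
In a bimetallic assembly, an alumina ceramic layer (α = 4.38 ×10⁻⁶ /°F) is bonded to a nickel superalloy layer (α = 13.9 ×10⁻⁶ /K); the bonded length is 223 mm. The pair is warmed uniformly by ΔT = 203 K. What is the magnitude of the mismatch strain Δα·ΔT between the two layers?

1.22×10⁻³

alumina ceramic: α = 4.38×10⁻⁶/°F × 9/5 = 7.88×10⁻⁶/K.
Δα = |7.88 − 13.9|×10⁻⁶/K = 6.02×10⁻⁶/K.
Mismatch strain = Δα·ΔT = 6.02×10⁻⁶ × 203.0 = 1.22×10⁻³.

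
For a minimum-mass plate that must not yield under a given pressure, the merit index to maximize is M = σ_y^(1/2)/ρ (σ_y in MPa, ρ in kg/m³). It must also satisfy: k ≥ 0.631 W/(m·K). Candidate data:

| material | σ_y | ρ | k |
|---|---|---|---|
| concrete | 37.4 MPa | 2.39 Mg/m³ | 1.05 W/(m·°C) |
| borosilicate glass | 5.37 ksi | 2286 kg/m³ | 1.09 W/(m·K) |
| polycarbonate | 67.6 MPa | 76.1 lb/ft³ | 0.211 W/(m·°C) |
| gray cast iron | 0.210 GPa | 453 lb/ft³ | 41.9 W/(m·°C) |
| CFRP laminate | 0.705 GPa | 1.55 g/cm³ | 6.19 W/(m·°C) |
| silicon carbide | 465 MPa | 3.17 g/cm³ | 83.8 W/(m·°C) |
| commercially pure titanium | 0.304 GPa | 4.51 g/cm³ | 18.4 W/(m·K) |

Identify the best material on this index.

CFRP laminate

Screen on constraints: k ≥ 0.631 W/(m·K). Survivors: concrete, borosilicate glass, gray cast iron, CFRP laminate, silicon carbide, commercially pure titanium.
In SI units:
  concrete: σ_y = 37.40 MPa, ρ = 2390 kg/m³
  borosilicate glass: σ_y = 37.02 MPa, ρ = 2286 kg/m³
  gray cast iron: σ_y = 210.0 MPa, ρ = 7256 kg/m³
  CFRP laminate: σ_y = 705.0 MPa, ρ = 1550 kg/m³
  silicon carbide: σ_y = 465.0 MPa, ρ = 3170 kg/m³
  commercially pure titanium: σ_y = 304.0 MPa, ρ = 4510 kg/m³
  CFRP laminate: M = 17.1×10⁻³
  silicon carbide: M = 6.80×10⁻³
  commercially pure titanium: M = 3.87×10⁻³
  borosilicate glass: M = 2.66×10⁻³
  concrete: M = 2.56×10⁻³
  gray cast iron: M = 2.00×10⁻³
CFRP laminate ranks first.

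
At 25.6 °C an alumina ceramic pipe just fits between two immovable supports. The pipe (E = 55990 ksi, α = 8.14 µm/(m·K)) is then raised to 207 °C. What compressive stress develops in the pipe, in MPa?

E = 55990 ksi = 386.0 GPa.
ΔT = 181.4 K. Constrained thermal stress σ = E·α·ΔT = 386.0×10³ MPa × 8.14×10⁻⁶ × 181.4 = 570 MPa (compressive).

570 MPa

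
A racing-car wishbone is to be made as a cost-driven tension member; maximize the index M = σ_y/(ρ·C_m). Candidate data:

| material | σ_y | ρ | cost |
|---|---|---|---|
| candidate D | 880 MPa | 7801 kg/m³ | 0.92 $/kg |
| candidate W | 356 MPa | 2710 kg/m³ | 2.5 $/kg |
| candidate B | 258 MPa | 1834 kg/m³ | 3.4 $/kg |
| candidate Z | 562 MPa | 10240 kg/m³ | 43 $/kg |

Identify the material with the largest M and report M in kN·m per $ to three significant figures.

Evaluate M for each candidate:
  candidate D: M = 123 kN·m per $
  candidate W: M = 52.5 kN·m per $
  candidate B: M = 41.4 kN·m per $
  candidate Z: M = 1.28 kN·m per $
Highest index: candidate D.

candidate D, M = 123 kN·m per $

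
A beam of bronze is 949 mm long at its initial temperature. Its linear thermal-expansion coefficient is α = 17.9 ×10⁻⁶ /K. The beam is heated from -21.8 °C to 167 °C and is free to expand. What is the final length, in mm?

ΔT = 167 − (-21.8) = 188.8 K.
ΔL = α·L₀·ΔT = 17.9×10⁻⁶ × 949 mm × 188.8 K = 3.21 mm.
L = L₀ + ΔL = 949 + 3.21 = 952.21 mm.

952.21 mm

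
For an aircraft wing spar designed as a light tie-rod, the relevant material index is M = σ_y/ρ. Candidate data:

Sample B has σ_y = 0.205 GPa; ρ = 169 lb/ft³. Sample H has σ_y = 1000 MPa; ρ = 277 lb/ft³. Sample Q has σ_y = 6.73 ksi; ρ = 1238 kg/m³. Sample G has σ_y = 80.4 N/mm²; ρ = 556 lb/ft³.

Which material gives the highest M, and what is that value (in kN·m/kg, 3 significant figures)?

Convert each candidate to consistent units, then evaluate M:
  sample B: σ_y = 205.0 MPa, ρ = 2707 kg/m³
  sample H: σ_y = 1000 MPa, ρ = 4437 kg/m³
  sample Q: σ_y = 46.40 MPa, ρ = 1238 kg/m³
  sample G: σ_y = 80.40 MPa, ρ = 8906 kg/m³
  sample H: M = 225 kN·m/kg
  sample B: M = 75.7 kN·m/kg
  sample Q: M = 37.5 kN·m/kg
  sample G: M = 9.03 kN·m/kg
Sample H has the largest M.

sample H, M = 225 kN·m/kg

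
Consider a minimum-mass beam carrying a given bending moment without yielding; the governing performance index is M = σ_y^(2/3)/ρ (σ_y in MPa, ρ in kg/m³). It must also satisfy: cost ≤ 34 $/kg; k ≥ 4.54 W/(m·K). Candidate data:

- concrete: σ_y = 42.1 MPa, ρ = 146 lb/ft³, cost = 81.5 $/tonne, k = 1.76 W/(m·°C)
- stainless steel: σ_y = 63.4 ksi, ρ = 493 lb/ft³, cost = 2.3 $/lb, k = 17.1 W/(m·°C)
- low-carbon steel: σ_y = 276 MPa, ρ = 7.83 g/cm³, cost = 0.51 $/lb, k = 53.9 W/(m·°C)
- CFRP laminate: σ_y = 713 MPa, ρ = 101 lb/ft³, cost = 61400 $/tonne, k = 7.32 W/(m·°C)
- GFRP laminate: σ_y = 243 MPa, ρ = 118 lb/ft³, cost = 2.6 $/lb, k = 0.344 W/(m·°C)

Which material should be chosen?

stainless steel

Screen on constraints: cost ≤ 34 $/kg; k ≥ 4.54 W/(m·K). Survivors: stainless steel, low-carbon steel.
After converting to SI:
  stainless steel: σ_y = 437.1 MPa, ρ = 7897 kg/m³
  low-carbon steel: σ_y = 276.0 MPa, ρ = 7830 kg/m³
  stainless steel: M = 7.29×10⁻³
  low-carbon steel: M = 5.41×10⁻³
The maximum is for stainless steel.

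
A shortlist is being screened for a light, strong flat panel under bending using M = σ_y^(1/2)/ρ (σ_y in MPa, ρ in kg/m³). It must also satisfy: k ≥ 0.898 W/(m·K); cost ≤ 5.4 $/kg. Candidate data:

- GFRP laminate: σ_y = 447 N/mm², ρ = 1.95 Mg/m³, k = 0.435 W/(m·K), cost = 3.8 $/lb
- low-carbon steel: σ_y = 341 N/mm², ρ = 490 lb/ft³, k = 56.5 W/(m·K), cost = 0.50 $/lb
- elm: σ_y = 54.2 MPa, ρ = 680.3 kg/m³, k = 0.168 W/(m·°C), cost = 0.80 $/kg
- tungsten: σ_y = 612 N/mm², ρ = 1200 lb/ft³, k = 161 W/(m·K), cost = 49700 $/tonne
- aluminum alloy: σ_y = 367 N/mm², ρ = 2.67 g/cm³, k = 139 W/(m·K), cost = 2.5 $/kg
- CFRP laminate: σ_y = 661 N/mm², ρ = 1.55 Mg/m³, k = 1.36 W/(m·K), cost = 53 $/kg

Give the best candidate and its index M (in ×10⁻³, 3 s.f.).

aluminum alloy, M = 7.17×10⁻³

Screen on constraints: k ≥ 0.898 W/(m·K); cost ≤ 5.4 $/kg. Survivors: low-carbon steel, aluminum alloy.
Normalizing units and computing the index:
  low-carbon steel: σ_y = 341.0 MPa, ρ = 7849 kg/m³
  aluminum alloy: σ_y = 367.0 MPa, ρ = 2670 kg/m³
  aluminum alloy: M = 7.17×10⁻³
  low-carbon steel: M = 2.35×10⁻³
Highest index: aluminum alloy.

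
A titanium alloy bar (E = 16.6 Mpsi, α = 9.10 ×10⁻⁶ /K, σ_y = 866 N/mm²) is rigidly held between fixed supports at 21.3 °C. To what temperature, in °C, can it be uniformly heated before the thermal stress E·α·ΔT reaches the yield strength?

E = 16.6 Mpsi = 114.5 GPa.
σ_y = 866 N/mm² = 866.0 MPa.
E·α·ΔT = 866.0 MPa ⇒ ΔT = 866.0 / (114.5×10³ × 9.10×10⁻⁶) = 831.5 K.
T = 21.3 + 831.5 = 852.8 °C.

853 °C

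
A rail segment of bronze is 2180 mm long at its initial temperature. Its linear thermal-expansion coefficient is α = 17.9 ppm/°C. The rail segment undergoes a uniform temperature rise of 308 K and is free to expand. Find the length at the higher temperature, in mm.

ΔL = α·L₀·ΔT = 17.9×10⁻⁶ × 2180 mm × 308.0 K = 12.0 mm.
L = L₀ + ΔL = 2180 + 12.0 = 2192.0 mm.

2192.0 mm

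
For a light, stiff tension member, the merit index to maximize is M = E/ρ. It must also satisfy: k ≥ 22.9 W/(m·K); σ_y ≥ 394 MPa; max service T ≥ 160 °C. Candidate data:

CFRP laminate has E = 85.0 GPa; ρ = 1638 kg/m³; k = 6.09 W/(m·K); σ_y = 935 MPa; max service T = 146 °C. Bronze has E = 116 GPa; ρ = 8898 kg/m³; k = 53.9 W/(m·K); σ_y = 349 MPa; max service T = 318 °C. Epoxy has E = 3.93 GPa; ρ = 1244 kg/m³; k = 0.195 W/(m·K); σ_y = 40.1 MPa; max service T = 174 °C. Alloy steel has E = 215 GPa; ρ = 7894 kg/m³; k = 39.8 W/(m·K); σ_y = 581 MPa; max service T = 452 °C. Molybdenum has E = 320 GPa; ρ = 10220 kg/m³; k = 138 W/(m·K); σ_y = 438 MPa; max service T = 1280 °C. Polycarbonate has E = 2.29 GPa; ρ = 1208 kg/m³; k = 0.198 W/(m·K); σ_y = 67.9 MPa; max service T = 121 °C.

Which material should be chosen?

Screen on constraints: k ≥ 22.9 W/(m·K); σ_y ≥ 394 MPa; max service T ≥ 160 °C. Survivors: alloy steel, molybdenum.
Computing M directly (units already consistent):
  molybdenum: M = 31.3 MN·m/kg
  alloy steel: M = 27.2 MN·m/kg
Molybdenum ranks first.

molybdenum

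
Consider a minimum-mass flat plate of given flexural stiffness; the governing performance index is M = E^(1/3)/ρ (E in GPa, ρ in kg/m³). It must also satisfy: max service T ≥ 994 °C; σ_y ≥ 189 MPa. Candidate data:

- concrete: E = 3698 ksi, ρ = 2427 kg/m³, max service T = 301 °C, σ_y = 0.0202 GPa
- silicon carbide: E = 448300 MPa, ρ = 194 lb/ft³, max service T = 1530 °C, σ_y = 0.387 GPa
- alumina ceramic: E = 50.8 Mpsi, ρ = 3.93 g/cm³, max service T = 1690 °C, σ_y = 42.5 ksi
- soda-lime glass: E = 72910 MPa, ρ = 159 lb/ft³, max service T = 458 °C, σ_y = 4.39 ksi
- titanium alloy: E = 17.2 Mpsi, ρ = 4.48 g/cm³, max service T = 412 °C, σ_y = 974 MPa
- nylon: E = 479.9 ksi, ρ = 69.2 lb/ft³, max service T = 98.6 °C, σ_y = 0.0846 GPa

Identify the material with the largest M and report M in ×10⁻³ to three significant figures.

silicon carbide, M = 2.46×10⁻³

Screen on constraints: max service T ≥ 994 °C; σ_y ≥ 189 MPa. Survivors: silicon carbide, alumina ceramic.
In SI units:
  silicon carbide: E = 448.3 GPa, ρ = 3108 kg/m³
  alumina ceramic: E = 350.3 GPa, ρ = 3930 kg/m³
  silicon carbide: M = 2.46×10⁻³
  alumina ceramic: M = 1.79×10⁻³
Highest index: silicon carbide.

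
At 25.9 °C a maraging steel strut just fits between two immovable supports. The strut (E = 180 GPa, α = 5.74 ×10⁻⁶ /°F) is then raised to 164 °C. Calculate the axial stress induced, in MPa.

257 MPa

α = 5.74×10⁻⁶/°F × 9/5 = 10.3×10⁻⁶/K.
ΔT = 138.1 K. Constrained thermal stress σ = E·α·ΔT = 180.0×10³ MPa × 10.3×10⁻⁶ × 138.1 = 257 MPa (compressive).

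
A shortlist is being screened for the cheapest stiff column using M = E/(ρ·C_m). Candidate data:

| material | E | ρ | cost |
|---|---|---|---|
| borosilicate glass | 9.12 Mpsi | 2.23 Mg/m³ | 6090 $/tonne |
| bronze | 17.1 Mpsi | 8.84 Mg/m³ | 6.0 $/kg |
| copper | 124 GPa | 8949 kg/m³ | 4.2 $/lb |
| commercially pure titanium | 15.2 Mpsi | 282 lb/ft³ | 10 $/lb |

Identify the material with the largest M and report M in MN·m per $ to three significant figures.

Convert each candidate to consistent units, then evaluate M:
  borosilicate glass: E = 62.88 GPa, ρ = 2230 kg/m³, cost = 6.090 $/kg
  bronze: E = 117.9 GPa, ρ = 8840 kg/m³, cost = 6.000 $/kg
  copper: E = 124.0 GPa, ρ = 8949 kg/m³, cost = 9.259 $/kg
  commercially pure titanium: E = 104.8 GPa, ρ = 4517 kg/m³, cost = 22.05 $/kg
  borosilicate glass: M = 4.63 MN·m per $
  bronze: M = 2.22 MN·m per $
  copper: M = 1.50 MN·m per $
  commercially pure titanium: M = 1.05 MN·m per $
Borosilicate glass has the largest M.

borosilicate glass, M = 4.63 MN·m per $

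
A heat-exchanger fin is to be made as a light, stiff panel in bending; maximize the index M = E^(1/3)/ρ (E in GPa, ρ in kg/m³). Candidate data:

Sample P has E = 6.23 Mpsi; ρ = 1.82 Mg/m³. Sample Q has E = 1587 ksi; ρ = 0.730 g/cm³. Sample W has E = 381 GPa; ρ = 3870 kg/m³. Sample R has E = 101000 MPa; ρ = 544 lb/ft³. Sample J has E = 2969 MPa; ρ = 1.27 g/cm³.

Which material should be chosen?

sample Q

Normalizing units and computing the index:
  sample P: E = 42.95 GPa, ρ = 1820 kg/m³
  sample Q: E = 10.94 GPa, ρ = 730.0 kg/m³
  sample W: E = 381.0 GPa, ρ = 3870 kg/m³
  sample R: E = 101.0 GPa, ρ = 8714 kg/m³
  sample J: E = 2.969 GPa, ρ = 1270 kg/m³
  sample Q: M = 3.04×10⁻³
  sample P: M = 1.92×10⁻³
  sample W: M = 1.87×10⁻³
  sample J: M = 1.13×10⁻³
  sample R: M = 0.534×10⁻³
Sample Q ranks first.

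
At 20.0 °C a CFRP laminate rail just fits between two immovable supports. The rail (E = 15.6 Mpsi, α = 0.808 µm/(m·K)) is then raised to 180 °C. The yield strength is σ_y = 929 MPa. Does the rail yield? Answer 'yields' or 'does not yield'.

does not yield

E = 15.6 Mpsi = 107.6 GPa.
ΔT = 160.0 K. Constrained thermal stress σ = E·α·ΔT = 107.6×10³ MPa × 0.808×10⁻⁶ × 160.0 = 13.9 MPa (compressive).
Compare to σ_y = 929 MPa: σ < σ_y, so it does not yield.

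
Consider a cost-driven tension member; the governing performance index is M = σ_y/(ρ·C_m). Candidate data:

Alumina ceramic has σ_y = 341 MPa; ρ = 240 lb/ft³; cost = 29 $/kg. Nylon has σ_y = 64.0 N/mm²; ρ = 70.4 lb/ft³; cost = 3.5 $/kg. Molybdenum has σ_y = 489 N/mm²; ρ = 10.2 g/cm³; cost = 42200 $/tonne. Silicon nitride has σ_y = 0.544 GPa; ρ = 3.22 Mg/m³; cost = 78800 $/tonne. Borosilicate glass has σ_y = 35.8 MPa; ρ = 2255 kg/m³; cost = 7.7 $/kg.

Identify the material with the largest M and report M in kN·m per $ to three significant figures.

nylon, M = 16.2 kN·m per $

Convert each candidate to consistent units, then evaluate M:
  alumina ceramic: σ_y = 341.0 MPa, ρ = 3844 kg/m³, cost = 29.00 $/kg
  nylon: σ_y = 64.00 MPa, ρ = 1128 kg/m³, cost = 3.500 $/kg
  molybdenum: σ_y = 489.0 MPa, ρ = 10200 kg/m³, cost = 42.20 $/kg
  silicon nitride: σ_y = 544.0 MPa, ρ = 3220 kg/m³, cost = 78.80 $/kg
  borosilicate glass: σ_y = 35.80 MPa, ρ = 2255 kg/m³, cost = 7.700 $/kg
  nylon: M = 16.2 kN·m per $
  alumina ceramic: M = 3.06 kN·m per $
  silicon nitride: M = 2.14 kN·m per $
  borosilicate glass: M = 2.06 kN·m per $
  molybdenum: M = 1.14 kN·m per $
The maximum is for nylon.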